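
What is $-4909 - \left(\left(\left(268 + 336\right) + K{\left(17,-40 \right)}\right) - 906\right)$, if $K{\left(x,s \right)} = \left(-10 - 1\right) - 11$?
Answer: $-4585$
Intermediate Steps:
$K{\left(x,s \right)} = -22$ ($K{\left(x,s \right)} = -11 - 11 = -22$)
$-4909 - \left(\left(\left(268 + 336\right) + K{\left(17,-40 \right)}\right) - 906\right) = -4909 - \left(\left(\left(268 + 336\right) - 22\right) - 906\right) = -4909 - \left(\left(604 - 22\right) - 906\right) = -4909 - \left(582 - 906\right) = -4909 - -324 = -4909 + 324 = -4585$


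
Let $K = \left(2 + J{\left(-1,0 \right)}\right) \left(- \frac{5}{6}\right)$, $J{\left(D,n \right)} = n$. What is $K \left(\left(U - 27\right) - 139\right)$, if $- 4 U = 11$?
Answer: $\frac{1125}{4} \approx 281.25$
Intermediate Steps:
$U = - \frac{11}{4}$ ($U = \left(- \frac{1}{4}\right) 11 = - \frac{11}{4} \approx -2.75$)
$K = - \frac{5}{3}$ ($K = \left(2 + 0\right) \left(- \frac{5}{6}\right) = 2 \left(\left(-5\right) \frac{1}{6}\right) = 2 \left(- \frac{5}{6}\right) = - \frac{5}{3} \approx -1.6667$)
$K \left(\left(U - 27\right) - 139\right) = - \frac{5 \left(\left(- \frac{11}{4} - 27\right) - 139\right)}{3} = - \frac{5 \left(- \frac{119}{4} - 139\right)}{3} = \left(- \frac{5}{3}\right) \left(- \frac{675}{4}\right) = \frac{1125}{4}$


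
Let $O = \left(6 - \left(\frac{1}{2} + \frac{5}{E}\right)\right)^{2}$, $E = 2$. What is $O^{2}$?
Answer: $81$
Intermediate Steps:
$O = 9$ ($O = \left(6 - \left(\frac{1}{2} + \frac{5}{2}\right)\right)^{2} = \left(6 - 3\right)^{2} = 3^{2} = 9$)
$O^{2} = 9^{2} = 81$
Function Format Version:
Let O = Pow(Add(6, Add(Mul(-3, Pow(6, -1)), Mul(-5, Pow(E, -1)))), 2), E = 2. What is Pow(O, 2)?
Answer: 81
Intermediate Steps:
O = 9 (O = Pow(Add(6, Add(Mul(-3, Pow(6, -1)), Mul(-5, Pow(2, -1)))), 2) = Pow(Add(6, Add(Mul(-3, Rational(1, 6)), Mul(-5, Rational(1, 2)))), 2) = Pow(Add(6, Add(Rational(-1, 2), Rational(-5, 2))), 2) = Pow(Add(6, -3), 2) = Pow(3, 2) = 9)
Pow(O, 2) = Pow(9, 2) = 81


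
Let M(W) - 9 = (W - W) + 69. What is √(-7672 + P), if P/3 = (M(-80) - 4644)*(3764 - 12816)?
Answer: 8*√1937291 ≈ 11135.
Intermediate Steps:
M(W) = 78 (M(W) = 9 + ((W - W) + 69) = 9 + (0 + 69) = 9 + 69 = 78)
P = 123994296 (P = 3*((78 - 4644)*(3764 - 12816)) = 3*(-4566*(-9052)) = 3*41331432 = 123994296)
√(-7672 + P) = √(-7672 + 123994296) = √123986624 = 8*√1937291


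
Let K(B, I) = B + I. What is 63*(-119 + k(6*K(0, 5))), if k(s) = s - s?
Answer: -7497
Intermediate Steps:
k(s) = 0
63*(-119 + k(6*K(0, 5))) = 63*(-119 + 0) = 63*(-119) = -7497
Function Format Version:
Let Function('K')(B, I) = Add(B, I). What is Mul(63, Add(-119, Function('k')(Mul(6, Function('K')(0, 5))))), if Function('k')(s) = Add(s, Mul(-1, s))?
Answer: -7497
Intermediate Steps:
Function('k')(s) = 0
Mul(63, Add(-119, Function('k')(Mul(6, Function('K')(0, 5))))) = Mul(63, Add(-119, 0)) = Mul(63, -119) = -7497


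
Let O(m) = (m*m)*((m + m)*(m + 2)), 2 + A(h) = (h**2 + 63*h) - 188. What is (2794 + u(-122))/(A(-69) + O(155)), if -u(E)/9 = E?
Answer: 1946/584648487 ≈ 3.3285e-6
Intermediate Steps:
A(h) = -190 + h**2 + 63*h (A(h) = -2 + ((h**2 + 63*h) - 188) = -2 + (-188 + h**2 + 63*h) = -190 + h**2 + 63*h)
u(E) = -9*E
O(m) = 2*m**3*(2 + m) (O(m) = m**2*((2*m)*(2 + m)) = m**2*(2*m*(2 + m)) = 2*m**3*(2 + m))
(2794 + u(-122))/(A(-69) + O(155)) = (2794 - 9*(-122))/((-190 + (-69)**2 + 63*(-69)) + 2*155**3*(2 + 155)) = (2794 + 1098)/((-190 + 4761 - 4347) + 2*3723875*157) = 3892/(224 + 1169296750) = 3892/1169296974 = 3892*(1/1169296974) = 1946/584648487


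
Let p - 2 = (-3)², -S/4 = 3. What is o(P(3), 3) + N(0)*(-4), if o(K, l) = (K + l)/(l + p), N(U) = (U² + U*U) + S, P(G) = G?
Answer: 339/7 ≈ 48.429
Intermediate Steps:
S = -12 (S = -4*3 = -12)
p = 11 (p = 2 + (-3)² = 2 + 9 = 11)
N(U) = -12 + 2*U² (N(U) = (U² + U*U) - 12 = (U² + U²) - 12 = 2*U² - 12 = -12 + 2*U²)
o(K, l) = (K + l)/(11 + l) (o(K, l) = (K + l)/(l + 11) = (K + l)/(11 + l))
o(P(3), 3) + N(0)*(-4) = (3 + 3)/(11 + 3) + (-12 + 2*0²)*(-4) = 6/14 + (-12 + 2*0)*(-4) = (1/14)*6 + (-12 + 0)*(-4) = 3/7 - 12*(-4) = 3/7 + 48 = 339/7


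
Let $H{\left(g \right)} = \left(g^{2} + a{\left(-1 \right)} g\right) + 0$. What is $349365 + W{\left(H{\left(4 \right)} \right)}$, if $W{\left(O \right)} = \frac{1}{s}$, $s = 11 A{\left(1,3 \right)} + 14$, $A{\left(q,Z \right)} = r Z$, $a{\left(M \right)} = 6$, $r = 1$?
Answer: $\frac{16420156}{47} \approx 3.4937 \cdot 10^{5}$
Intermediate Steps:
$A{\left(q,Z \right)} = Z$ ($A{\left(q,Z \right)} = 1 Z = Z$)
$s = 47$ ($s = 11 \cdot 3 + 14 = 33 + 14 = 47$)
$H{\left(g \right)} = g^{2} + 6 g$ ($H{\left(g \right)} = \left(g^{2} + 6 g\right) + 0 = g^{2} + 6 g$)
$W{\left(O \right)} = \frac{1}{47}$
$349365 + W{\left(H{\left(4 \right)} \right)} = 349365 + \frac{1}{47} = \frac{16420156}{47}$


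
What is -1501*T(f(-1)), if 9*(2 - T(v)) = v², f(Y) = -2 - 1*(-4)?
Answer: -21014/9 ≈ -2334.9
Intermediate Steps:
f(Y) = 2 (f(Y) = -2 + 4 = 2)
T(v) = 2 - v²/9
-1501*T(f(-1)) = -1501*(2 - ⅑*2²) = -1501*(2 - ⅑*4) = -1501*(2 - 4/9) = -1501*14/9 = -21014/9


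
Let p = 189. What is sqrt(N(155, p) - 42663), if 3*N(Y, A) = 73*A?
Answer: 4*I*sqrt(2379) ≈ 195.1*I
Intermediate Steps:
N(Y, A) = 73*A/3 (N(Y, A) = (73*A)/3 = 73*A/3)
sqrt(N(155, p) - 42663) = sqrt((73/3)*189 - 42663) = sqrt(4599 - 42663) = sqrt(-38064) = 4*I*sqrt(2379)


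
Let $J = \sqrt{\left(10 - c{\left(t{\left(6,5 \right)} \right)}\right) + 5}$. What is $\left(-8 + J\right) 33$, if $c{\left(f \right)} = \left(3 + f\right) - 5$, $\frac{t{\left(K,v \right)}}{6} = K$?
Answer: $-264 + 33 i \sqrt{19} \approx -264.0 + 143.84 i$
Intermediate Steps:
$t{\left(K,v \right)} = 6 K$
$c{\left(f \right)} = -2 + f$
$J = i \sqrt{19}$ ($J = \sqrt{\left(10 - \left(-2 + 6 \cdot 6\right)\right) + 5} = \sqrt{\left(10 - \left(-2 + 36\right)\right) + 5} = \sqrt{\left(10 - 34\right) + 5} = \sqrt{-24 + 5} = \sqrt{-19} = i \sqrt{19} \approx 4.3589 i$)
$\left(-8 + J\right) 33 = \left(-8 + i \sqrt{19}\right) 33 = -264 + 33 i \sqrt{19}$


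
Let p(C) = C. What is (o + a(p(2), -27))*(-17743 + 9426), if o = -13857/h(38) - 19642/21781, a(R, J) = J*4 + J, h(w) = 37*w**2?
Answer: 57297915130067/50596316 ≈ 1.1325e+6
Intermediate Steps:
a(R, J) = 5*J (a(R, J) = 4*J + J = 5*J)
o = -58750091/50596316 (o = -13857/(37*38**2) - 19642/21781 = -13857/(37*1444) - 19642*1/21781 = -13857/53428 - 854/947 = -58750091/50596316 ≈ -1.1612)
(o + a(p(2), -27))*(-17743 + 9426) = (-58750091/50596316 + 5*(-27))*(-17743 + 9426) = (-58750091/50596316 - 135)*(-8317) = -6889252751/50596316*(-8317) = 57297915130067/50596316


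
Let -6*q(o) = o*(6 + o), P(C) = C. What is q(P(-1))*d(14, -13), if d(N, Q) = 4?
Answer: 10/3 ≈ 3.3333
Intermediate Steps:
q(o) = -o*(6 + o)/6
q(P(-1))*d(14, -13) = -⅙*(-1)*(6 - 1)*4 = -⅙*(-1)*5*4 = (⅚)*4 = 10/3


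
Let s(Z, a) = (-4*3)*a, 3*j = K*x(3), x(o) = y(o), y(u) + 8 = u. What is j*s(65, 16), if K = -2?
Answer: -640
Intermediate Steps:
y(u) = -8 + u
x(o) = -8 + o
j = 10/3 (j = (-2*(-8 + 3))/3 = (-2*(-5))/3 = (⅓)*10 = 10/3 ≈ 3.3333)
s(Z, a) = -12*a
j*s(65, 16) = 10*(-12*16)/3 = (10/3)*(-192) = -640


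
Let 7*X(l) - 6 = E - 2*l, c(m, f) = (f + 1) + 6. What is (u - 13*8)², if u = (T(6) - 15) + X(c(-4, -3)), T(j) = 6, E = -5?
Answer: 12996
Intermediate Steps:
c(m, f) = 7 + f (c(m, f) = (1 + f) + 6 = 7 + f)
X(l) = ⅐ - 2*l/7 (X(l) = 6/7 + (-5 - 2*l)/7 = 6/7 + (-5/7 - 2*l/7) = ⅐ - 2*l/7)
u = -10 (u = (6 - 15) + (⅐ - 2*(7 - 3)/7) = -9 + (⅐ - 2/7*4) = -9 + (⅐ - 8/7) = -9 - 1 = -10)
(u - 13*8)² = (-10 - 13*8)² = (-10 - 104)² = (-114)² = 12996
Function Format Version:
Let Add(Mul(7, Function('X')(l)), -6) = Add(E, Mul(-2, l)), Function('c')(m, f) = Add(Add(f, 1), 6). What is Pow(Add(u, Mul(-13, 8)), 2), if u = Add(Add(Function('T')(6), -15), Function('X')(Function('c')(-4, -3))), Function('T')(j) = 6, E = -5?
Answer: 12996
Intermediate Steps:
Function('c')(m, f) = Add(7, f) (Function('c')(m, f) = Add(Add(1, f), 6) = Add(7, f))
Function('X')(l) = Add(Rational(1, 7), Mul(Rational(-2, 7), l)) (Function('X')(l) = Add(Rational(6, 7), Mul(Rational(1, 7), Add(-5, Mul(-2, l)))) = Add(Rational(6, 7), Add(Rational(-5, 7), Mul(Rational(-2, 7), l))) = Add(Rational(1, 7), Mul(Rational(-2, 7), l)))
u = -10 (u = Add(Add(6, -15), Add(Rational(1, 7), Mul(Rational(-2, 7), Add(7, -3)))) = Add(-9, Add(Rational(1, 7), Mul(Rational(-2, 7), 4))) = Add(-9, Add(Rational(1, 7), Rational(-8, 7))) = Add(-9, -1) = -10)
Pow(Add(u, Mul(-13, 8)), 2) = Pow(Add(-10, Mul(-13, 8)), 2) = Pow(Add(-10, -104), 2) = Pow(-114, 2) = 12996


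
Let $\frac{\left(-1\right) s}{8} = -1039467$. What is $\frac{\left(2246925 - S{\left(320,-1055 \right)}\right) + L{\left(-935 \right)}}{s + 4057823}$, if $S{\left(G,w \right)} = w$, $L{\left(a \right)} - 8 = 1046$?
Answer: $\frac{2249034}{12373559} \approx 0.18176$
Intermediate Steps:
$s = 8315736$ ($s = \left(-8\right) \left(-1039467\right) = 8315736$)
$L{\left(a \right)} = 1054$ ($L{\left(a \right)} = 8 + 1046 = 1054$)
$\frac{\left(2246925 - S{\left(320,-1055 \right)}\right) + L{\left(-935 \right)}}{s + 4057823} = \frac{\left(2246925 - -1055\right) + 1054}{8315736 + 4057823} = \frac{\left(2246925 + 1055\right) + 1054}{12373559} = \left(2247980 + 1054\right) \frac{1}{12373559} = 2249034 \cdot \frac{1}{12373559} = \frac{2249034}{12373559}$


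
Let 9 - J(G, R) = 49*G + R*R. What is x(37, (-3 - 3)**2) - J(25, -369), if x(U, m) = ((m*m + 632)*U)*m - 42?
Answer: 2705431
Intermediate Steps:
J(G, R) = 9 - R**2 - 49*G (J(G, R) = 9 - (49*G + R*R) = 9 - (49*G + R**2) = 9 - (R**2 + 49*G) = 9 + (-R**2 - 49*G) = 9 - R**2 - 49*G)
x(U, m) = -42 + U*m*(632 + m**2) (x(U, m) = ((m**2 + 632)*U)*m - 42 = ((632 + m**2)*U)*m - 42 = (U*(632 + m**2))*m - 42 = U*m*(632 + m**2) - 42 = -42 + U*m*(632 + m**2))
x(37, (-3 - 3)**2) - J(25, -369) = (-42 + 37*((-3 - 3)**2)**3 + 632*37*(-3 - 3)**2) - (9 - 1*(-369)**2 - 49*25) = (-42 + 37*((-6)**2)**3 + 632*37*(-6)**2) - (9 - 1*136161 - 1225) = (-42 + 37*36**3 + 632*37*36) - (9 - 136161 - 1225) = (-42 + 37*46656 + 841824) - 1*(-137377) = (-42 + 1726272 + 841824) + 137377 = 2568054 + 137377 = 2705431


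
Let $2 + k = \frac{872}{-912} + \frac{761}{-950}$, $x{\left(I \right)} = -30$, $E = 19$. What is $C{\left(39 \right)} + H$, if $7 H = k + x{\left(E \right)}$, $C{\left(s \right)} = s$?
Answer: $\frac{48703}{1425} \approx 34.178$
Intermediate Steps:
$k = - \frac{5354}{1425}$ ($k = -2 + \left(\frac{872}{-912} + \frac{761}{-950}\right) = -2 + \left(872 \left(- \frac{1}{912}\right) + 761 \left(- \frac{1}{950}\right)\right) = -2 - \frac{2504}{1425} = - \frac{5354}{1425} \approx -3.7572$)
$H = - \frac{6872}{1425}$ ($H = \frac{- \frac{5354}{1425} - 30}{7} = \frac{1}{7} \left(- \frac{48104}{1425}\right) = - \frac{6872}{1425} \approx -4.8225$)
$C{\left(39 \right)} + H = 39 - \frac{6872}{1425} = \frac{48703}{1425}$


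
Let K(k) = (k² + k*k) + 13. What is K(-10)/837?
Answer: 71/279 ≈ 0.25448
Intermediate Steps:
K(k) = 13 + 2*k² (K(k) = (k² + k²) + 13 = 2*k² + 13 = 13 + 2*k²)
K(-10)/837 = (13 + 2*(-10)²)/837 = (13 + 2*100)*(1/837) = (13 + 200)*(1/837) = 213*(1/837) = 71/279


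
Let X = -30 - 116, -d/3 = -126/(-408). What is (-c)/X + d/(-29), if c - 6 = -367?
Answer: -351347/143956 ≈ -2.4407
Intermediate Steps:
c = -361 (c = 6 - 367 = -361)
d = -63/68 (d = -(-378)/(-408) = -(-378)*(-1)/408 = -3*21/68 = -63/68 ≈ -0.92647)
X = -146
(-c)/X + d/(-29) = -1*(-361)/(-146) - 63/68/(-29) = 361*(-1/146) - 63/68*(-1/29) = -361/146 + 63/1972 = -351347/143956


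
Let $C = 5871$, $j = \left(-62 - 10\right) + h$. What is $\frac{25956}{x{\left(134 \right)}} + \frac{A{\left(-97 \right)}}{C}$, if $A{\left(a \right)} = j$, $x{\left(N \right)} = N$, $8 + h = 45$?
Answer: $\frac{76191493}{393357} \approx 193.7$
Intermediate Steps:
$h = 37$ ($h = -8 + 45 = 37$)
$j = -35$ ($j = \left(-62 - 10\right) + 37 = -72 + 37 = -35$)
$A{\left(a \right)} = -35$
$\frac{25956}{x{\left(134 \right)}} + \frac{A{\left(-97 \right)}}{C} = \frac{25956}{134} - \frac{35}{5871} = 25956 \cdot \frac{1}{134} - \frac{35}{5871} = \frac{12978}{67} - \frac{35}{5871} = \frac{76191493}{393357}$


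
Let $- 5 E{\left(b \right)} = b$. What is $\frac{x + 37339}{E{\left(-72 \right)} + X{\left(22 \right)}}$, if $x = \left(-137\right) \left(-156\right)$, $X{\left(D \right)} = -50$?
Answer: $- \frac{293555}{178} \approx -1649.2$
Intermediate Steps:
$E{\left(b \right)} = - \frac{b}{5}$
$x = 21372$
$\frac{x + 37339}{E{\left(-72 \right)} + X{\left(22 \right)}} = \frac{21372 + 37339}{\left(- \frac{1}{5}\right) \left(-72\right) - 50} = \frac{58711}{\frac{72}{5} - 50} = \frac{58711}{- \frac{178}{5}} = 58711 \left(- \frac{5}{178}\right) = - \frac{293555}{178}$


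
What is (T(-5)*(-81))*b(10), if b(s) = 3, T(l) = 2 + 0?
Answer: -486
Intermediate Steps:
T(l) = 2
(T(-5)*(-81))*b(10) = (2*(-81))*3 = -162*3 = -486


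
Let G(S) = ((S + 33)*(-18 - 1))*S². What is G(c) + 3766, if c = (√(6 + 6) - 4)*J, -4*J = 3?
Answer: -15553/2 + 52839*√3/8 ≈ 3663.5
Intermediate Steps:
J = -¾ (J = -¼*3 = -¾ ≈ -0.75000)
c = 3 - 3*√3/2 (c = (√(6 + 6) - 4)*(-¾) = (√12 - 4)*(-¾) = (2*√3 - 4)*(-¾) = (-4 + 2*√3)*(-¾) = 3 - 3*√3/2 ≈ 0.40192)
G(S) = S²*(-627 - 19*S) (G(S) = ((33 + S)*(-19))*S² = (-627 - 19*S)*S² = S²*(-627 - 19*S))
G(c) + 3766 = 19*(3 - 3*√3/2)²*(-33 - (3 - 3*√3/2)) + 3766 = 19*(3 - 3*√3/2)²*(-33 + (-3 + 3*√3/2)) + 3766 = 19*(3 - 3*√3/2)²*(-36 + 3*√3/2) + 3766 = 3766 + 19*(3 - 3*√3/2)²*(-36 + 3*√3/2)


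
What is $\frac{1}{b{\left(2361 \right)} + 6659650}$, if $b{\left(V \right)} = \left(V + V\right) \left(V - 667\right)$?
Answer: $\frac{1}{14658718} \approx 6.8219 \cdot 10^{-8}$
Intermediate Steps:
$b{\left(V \right)} = 2 V \left(-667 + V\right)$
$\frac{1}{b{\left(2361 \right)} + 6659650} = \frac{1}{2 \cdot 2361 \left(-667 + 2361\right) + 6659650} = \frac{1}{2 \cdot 2361 \cdot 1694 + 6659650} = \frac{1}{7999068 + 6659650} = \frac{1}{14658718}$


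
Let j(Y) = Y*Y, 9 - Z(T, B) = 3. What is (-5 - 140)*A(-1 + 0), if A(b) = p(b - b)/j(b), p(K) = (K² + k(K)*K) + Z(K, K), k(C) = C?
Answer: -870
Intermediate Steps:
Z(T, B) = 6 (Z(T, B) = 9 - 1*3 = 9 - 3 = 6)
p(K) = 6 + 2*K² (p(K) = (K² + K*K) + 6 = (K² + K²) + 6 = 2*K² + 6 = 6 + 2*K²)
j(Y) = Y²
A(b) = 6/b² (A(b) = (6 + 2*(b - b)²)/(b²) = (6 + 2*0²)/b² = (6 + 2*0)/b² = (6 + 0)/b² = 6/b²)
(-5 - 140)*A(-1 + 0) = (-5 - 140)*(6/(-1 + 0)²) = -870/(-1)² = -870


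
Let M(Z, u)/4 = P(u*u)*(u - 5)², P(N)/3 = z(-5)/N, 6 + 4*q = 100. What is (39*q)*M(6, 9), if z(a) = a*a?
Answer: 488800/9 ≈ 54311.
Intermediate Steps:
q = 47/2 (q = -3/2 + (¼)*100 = -3/2 + 25 = 47/2 ≈ 23.500)
z(a) = a²
P(N) = 75/N (P(N) = 3*((-5)²/N) = 3*(25/N) = 75/N)
M(Z, u) = 300*(-5 + u)²/u² (M(Z, u) = 4*((75/((u*u)))*(u - 5)²) = 4*((75/(u²))*(-5 + u)²) = 4*((75/u²)*(-5 + u)²) = 4*(75*(-5 + u)²/u²) = 300*(-5 + u)²/u²)
(39*q)*M(6, 9) = (39*(47/2))*(300*(-5 + 9)²/9²) = 1833*(300*(1/81)*4²)/2 = 1833*(300*(1/81)*16)/2 = (1833/2)*(1600/27) = 488800/9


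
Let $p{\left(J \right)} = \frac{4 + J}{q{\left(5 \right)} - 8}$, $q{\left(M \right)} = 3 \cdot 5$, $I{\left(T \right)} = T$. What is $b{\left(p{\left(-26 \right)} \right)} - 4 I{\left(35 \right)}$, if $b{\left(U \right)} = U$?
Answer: $- \frac{1002}{7} \approx -143.14$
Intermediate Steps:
$q{\left(M \right)} = 15$
$p{\left(J \right)} = \frac{4}{7} + \frac{J}{7}$ ($p{\left(J \right)} = \frac{4 + J}{15 - 8} = \frac{4 + J}{7} = \left(4 + J\right) \frac{1}{7} = \frac{4}{7} + \frac{J}{7}$)
$b{\left(p{\left(-26 \right)} \right)} - 4 I{\left(35 \right)} = \left(\frac{4}{7} + \frac{1}{7} \left(-26\right)\right) - 4 \cdot 35 = \left(\frac{4}{7} - \frac{26}{7}\right) - 140 = - \frac{22}{7} - 140 = - \frac{1002}{7}$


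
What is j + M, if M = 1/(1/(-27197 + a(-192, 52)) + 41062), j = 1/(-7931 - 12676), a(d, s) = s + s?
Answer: -554187314/22925138408355 ≈ -2.4174e-5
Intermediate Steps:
a(d, s) = 2*s
j = -1/20607 (j = 1/(-20607) = -1/20607 ≈ -4.8527e-5)
M = 27093/1112492765 (M = 1/(1/(-27197 + 2*52) + 41062) = 1/(1/(-27197 + 104) + 41062) = 1/(1/(-27093) + 41062) = 1/(-1/27093 + 41062) = 1/(1112492765/27093) = 27093/1112492765 ≈ 2.4353e-5)
j + M = -1/20607 + 27093/1112492765 = -554187314/22925138408355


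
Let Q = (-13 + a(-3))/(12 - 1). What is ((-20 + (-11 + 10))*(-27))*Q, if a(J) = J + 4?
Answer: -6804/11 ≈ -618.54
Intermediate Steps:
a(J) = 4 + J
Q = -12/11 (Q = (-13 + (4 - 3))/(12 - 1) = (-13 + 1)/11 = -12*1/11 = -12/11 ≈ -1.0909)
((-20 + (-11 + 10))*(-27))*Q = ((-20 + (-11 + 10))*(-27))*(-12/11) = ((-20 - 1)*(-27))*(-12/11) = -21*(-27)*(-12/11) = 567*(-12/11) = -6804/11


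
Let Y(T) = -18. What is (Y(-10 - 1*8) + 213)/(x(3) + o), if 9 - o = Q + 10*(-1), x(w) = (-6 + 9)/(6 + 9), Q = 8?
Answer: 975/56 ≈ 17.411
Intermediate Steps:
x(w) = ⅕ (x(w) = 3/15 = 3*(1/15) = ⅕)
o = 11 (o = 9 - (8 + 10*(-1)) = 9 - (8 - 10) = 9 - 1*(-2) = 9 + 2 = 11)
(Y(-10 - 1*8) + 213)/(x(3) + o) = (-18 + 213)/(⅕ + 11) = 195/(56/5) = 195*(5/56) = 975/56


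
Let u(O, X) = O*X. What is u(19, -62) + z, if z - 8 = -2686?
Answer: -3856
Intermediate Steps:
z = -2678 (z = 8 - 2686 = -2678)
u(19, -62) + z = 19*(-62) - 2678 = -1178 - 2678 = -3856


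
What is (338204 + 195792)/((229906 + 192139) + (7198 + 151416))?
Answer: 533996/580659 ≈ 0.91964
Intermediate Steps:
(338204 + 195792)/((229906 + 192139) + (7198 + 151416)) = 533996/(422045 + 158614) = 533996/580659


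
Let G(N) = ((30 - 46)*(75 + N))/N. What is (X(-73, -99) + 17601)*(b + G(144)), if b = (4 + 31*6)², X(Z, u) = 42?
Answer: 636482987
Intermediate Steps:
G(N) = (-1200 - 16*N)/N (G(N) = (-16*(75 + N))/N = (-1200 - 16*N)/N)
b = 36100 (b = (4 + 186)² = 190² = 36100)
(X(-73, -99) + 17601)*(b + G(144)) = (42 + 17601)*(36100 + (-16 - 1200/144)) = 17643*(36100 + (-16 - 1200*1/144)) = 17643*(36100 + (-16 - 25/3)) = 17643*(36100 - 73/3) = 17643*(108227/3) = 636482987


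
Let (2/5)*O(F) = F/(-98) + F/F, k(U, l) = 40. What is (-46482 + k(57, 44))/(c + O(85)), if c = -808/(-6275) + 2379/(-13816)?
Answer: -197289080573200/1224320297 ≈ -1.6114e+5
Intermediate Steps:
c = -3764897/86695400 (c = -808*(-1/6275) + 2379*(-1/13816) = 808/6275 - 2379/13816 = -3764897/86695400 ≈ -0.043427)
O(F) = 5/2 - 5*F/196 (O(F) = 5*(F/(-98) + F/F)/2 = 5*(F*(-1/98) + 1)/2 = 5*(-F/98 + 1)/2 = 5*(1 - F/98)/2 = 5/2 - 5*F/196)
(-46482 + k(57, 44))/(c + O(85)) = (-46482 + 40)/(-3764897/86695400 + (5/2 - 5/196*85)) = -46442/(-3764897/86695400 + (5/2 - 425/196)) = -46442/(-3764897/86695400 + 65/196) = -46442/1224320297/4248074600 = -46442*4248074600/1224320297 = -197289080573200/1224320297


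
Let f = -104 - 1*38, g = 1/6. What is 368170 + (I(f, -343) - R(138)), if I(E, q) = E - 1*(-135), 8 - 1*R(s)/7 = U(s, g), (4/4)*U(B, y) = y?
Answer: 2208649/6 ≈ 3.6811e+5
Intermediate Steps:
g = ⅙ ≈ 0.16667
U(B, y) = y
f = -142 (f = -104 - 38 = -142)
R(s) = 329/6 (R(s) = 56 - 7*⅙ = 56 - 7/6 = 329/6)
I(E, q) = 135 + E (I(E, q) = E + 135 = 135 + E)
368170 + (I(f, -343) - R(138)) = 368170 + ((135 - 142) - 1*329/6) = 368170 + (-7 - 329/6) = 368170 - 371/6 = 2208649/6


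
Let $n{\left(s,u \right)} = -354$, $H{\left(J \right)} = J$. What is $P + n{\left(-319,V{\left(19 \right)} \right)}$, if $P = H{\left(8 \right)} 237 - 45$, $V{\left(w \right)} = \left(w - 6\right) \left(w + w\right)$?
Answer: $1497$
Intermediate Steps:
$V{\left(w \right)} = 2 w \left(-6 + w\right)$ ($V{\left(w \right)} = \left(-6 + w\right) 2 w = 2 w \left(-6 + w\right)$)
$P = 1851$ ($P = 8 \cdot 237 - 45 = 1896 - 45 = 1851$)
$P + n{\left(-319,V{\left(19 \right)} \right)} = 1851 - 354 = 1497$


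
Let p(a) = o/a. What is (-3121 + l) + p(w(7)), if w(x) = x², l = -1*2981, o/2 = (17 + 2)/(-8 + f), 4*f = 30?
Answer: -299074/49 ≈ -6103.5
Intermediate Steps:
f = 15/2 (f = (¼)*30 = 15/2 ≈ 7.5000)
o = -76 (o = 2*((17 + 2)/(-8 + 15/2)) = 2*(19/(-½)) = 2*(19*(-2)) = 2*(-38) = -76)
l = -2981
p(a) = -76/a
(-3121 + l) + p(w(7)) = (-3121 - 2981) - 76/(7²) = -6102 - 76/49 = -299074/49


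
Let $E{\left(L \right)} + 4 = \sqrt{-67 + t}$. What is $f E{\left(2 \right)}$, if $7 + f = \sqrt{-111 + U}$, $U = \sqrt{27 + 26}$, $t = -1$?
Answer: $2 \left(2 - i \sqrt{17}\right) \left(7 - \sqrt{-111 + \sqrt{53}}\right) \approx -55.982 - 98.461 i$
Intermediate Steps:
$U = \sqrt{53} \approx 7.2801$
$f = -7 + \sqrt{-111 + \sqrt{53}} \approx -7.0 + 10.184 i$
$E{\left(L \right)} = -4 + 2 i \sqrt{17}$ ($E{\left(L \right)} = -4 + \sqrt{-67 - 1} = -4 + \sqrt{-68} = -4 + 2 i \sqrt{17}$)
$f E{\left(2 \right)} = \left(-7 + i \sqrt{111 - \sqrt{53}}\right) \left(-4 + 2 i \sqrt{17}\right)$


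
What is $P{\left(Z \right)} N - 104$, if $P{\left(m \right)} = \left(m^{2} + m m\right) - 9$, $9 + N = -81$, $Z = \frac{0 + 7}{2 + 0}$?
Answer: $-1499$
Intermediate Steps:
$Z = \frac{7}{2} \approx 3.5$
$N = -90$ ($N = -9 - 81 = -90$)
$P{\left(m \right)} = -9 + 2 m^{2}$ ($P{\left(m \right)} = \left(m^{2} + m^{2}\right) - 9 = 2 m^{2} - 9 = -9 + 2 m^{2}$)
$P{\left(Z \right)} N - 104 = \left(-9 + 2 \left(\frac{7}{2}\right)^{2}\right) \left(-90\right) - 104 = \left(-9 + 2 \cdot \frac{49}{4}\right) \left(-90\right) - 104 = \left(-9 + \frac{49}{2}\right) \left(-90\right) - 104 = \frac{31}{2} \left(-90\right) - 104 = -1395 - 104 = -1499$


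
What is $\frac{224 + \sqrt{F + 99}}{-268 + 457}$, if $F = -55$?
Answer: $\frac{32}{27} + \frac{2 \sqrt{11}}{189} \approx 1.2203$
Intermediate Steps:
$\frac{224 + \sqrt{F + 99}}{-268 + 457} = \frac{224 + \sqrt{-55 + 99}}{-268 + 457} = \frac{224 + \sqrt{44}}{189} = \left(224 + 2 \sqrt{11}\right) \frac{1}{189} = \frac{32}{27} + \frac{2 \sqrt{11}}{189}$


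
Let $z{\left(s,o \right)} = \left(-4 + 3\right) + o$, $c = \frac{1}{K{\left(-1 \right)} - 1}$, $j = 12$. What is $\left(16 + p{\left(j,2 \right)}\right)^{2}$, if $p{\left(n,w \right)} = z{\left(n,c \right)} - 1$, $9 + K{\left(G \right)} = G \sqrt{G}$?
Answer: $\frac{\left(1404 + i\right)^{2}}{10201} \approx 193.24 + 0.27527 i$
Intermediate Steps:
$K{\left(G \right)} = -9 + G^{\frac{3}{2}}$ ($K{\left(G \right)} = -9 + G \sqrt{G} = -9 + G^{\frac{3}{2}}$)
$c = \frac{-10 + i}{101}$ ($c = \frac{1}{\left(-9 + \left(-1\right)^{\frac{3}{2}}\right) - 1} = \frac{1}{\left(-9 - i\right) - 1} = \frac{1}{-10 - i} = \frac{-10 + i}{101} \approx -0.09901 + 0.009901 i$)
$z{\left(s,o \right)} = -1 + o$
$p{\left(n,w \right)} = - \frac{212}{101} + \frac{i}{101}$ ($p{\left(n,w \right)} = \left(-1 - \left(\frac{10}{101} - \frac{i}{101}\right)\right) - 1 = \left(- \frac{111}{101} + \frac{i}{101}\right) - 1 = - \frac{212}{101} + \frac{i}{101}$)
$\left(16 + p{\left(j,2 \right)}\right)^{2} = \left(16 - \left(\frac{212}{101} - \frac{i}{101}\right)\right)^{2} = \left(\frac{1404}{101} + \frac{i}{101}\right)^{2}$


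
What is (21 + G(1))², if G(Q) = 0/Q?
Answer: 441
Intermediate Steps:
G(Q) = 0
(21 + G(1))² = (21 + 0)² = 21² = 441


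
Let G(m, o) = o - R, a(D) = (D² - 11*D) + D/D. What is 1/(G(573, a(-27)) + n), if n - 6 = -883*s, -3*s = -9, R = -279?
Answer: -1/1337 ≈ -0.00074794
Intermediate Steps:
a(D) = 1 + D² - 11*D (a(D) = (D² - 11*D) + 1 = 1 + D² - 11*D)
s = 3 (s = -⅓*(-9) = 3)
G(m, o) = 279 + o (G(m, o) = o - 1*(-279) = o + 279 = 279 + o)
n = -2643 (n = 6 - 883*3 = 6 - 2649 = -2643)
1/(G(573, a(-27)) + n) = 1/((279 + (1 + (-27)² - 11*(-27))) - 2643) = 1/((279 + (1 + 729 + 297)) - 2643) = 1/((279 + 1027) - 2643) = 1/(1306 - 2643) = 1/(-1337) = -1/1337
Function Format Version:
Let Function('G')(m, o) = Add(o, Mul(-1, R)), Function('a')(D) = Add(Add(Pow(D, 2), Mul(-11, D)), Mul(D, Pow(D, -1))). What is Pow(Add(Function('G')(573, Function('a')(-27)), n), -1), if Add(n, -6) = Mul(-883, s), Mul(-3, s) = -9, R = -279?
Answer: Rational(-1, 1337) ≈ -0.00074794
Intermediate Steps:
Function('a')(D) = Add(1, Pow(D, 2), Mul(-11, D)) (Function('a')(D) = Add(Add(Pow(D, 2), Mul(-11, D)), 1) = Add(1, Pow(D, 2), Mul(-11, D)))
s = 3 (s = Mul(Rational(-1, 3), -9) = 3)
Function('G')(m, o) = Add(279, o) (Function('G')(m, o) = Add(o, Mul(-1, -279)) = Add(o, 279) = Add(279, o))
n = -2643 (n = Add(6, Mul(-883, 3)) = Add(6, -2649) = -2643)
Pow(Add(Function('G')(573, Function('a')(-27)), n), -1) = Pow(Add(Add(279, Add(1, Pow(-27, 2), Mul(-11, -27))), -2643), -1) = Pow(Add(Add(279, Add(1, 729, 297)), -2643), -1) = Pow(Add(Add(279, 1027), -2643), -1) = Pow(Add(1306, -2643), -1) = Pow(-1337, -1) = Rational(-1, 1337)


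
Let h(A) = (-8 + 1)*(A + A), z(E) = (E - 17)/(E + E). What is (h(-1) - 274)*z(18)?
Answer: -65/9 ≈ -7.2222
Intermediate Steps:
z(E) = (-17 + E)/(2*E) (z(E) = (-17 + E)/((2*E)) = (-17 + E)*(1/(2*E)) = (-17 + E)/(2*E))
h(A) = -14*A
(h(-1) - 274)*z(18) = (-14*(-1) - 274)*((½)*(-17 + 18)/18) = (14 - 274)*((½)*(1/18)*1) = -260*1/36 = -65/9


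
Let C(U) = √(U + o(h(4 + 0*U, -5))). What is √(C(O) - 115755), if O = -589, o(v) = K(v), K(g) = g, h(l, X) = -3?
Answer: √(-115755 + 4*I*√37) ≈ 0.036 + 340.23*I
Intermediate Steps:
o(v) = v
C(U) = √(-3 + U) (C(U) = √(U - 3) = √(-3 + U))
√(C(O) - 115755) = √(√(-3 - 589) - 115755) = √(√(-592) - 115755) = √(4*I*√37 - 115755) = √(-115755 + 4*I*√37)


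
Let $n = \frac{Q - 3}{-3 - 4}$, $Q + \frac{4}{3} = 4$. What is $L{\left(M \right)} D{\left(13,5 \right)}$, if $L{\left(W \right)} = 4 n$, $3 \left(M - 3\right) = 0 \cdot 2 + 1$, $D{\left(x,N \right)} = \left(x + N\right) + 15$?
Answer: $\frac{44}{7} \approx 6.2857$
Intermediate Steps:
$Q = \frac{8}{3}$ ($Q = - \frac{4}{3} + 4 = \frac{8}{3} \approx 2.6667$)
$D{\left(x,N \right)} = 15 + N + x$ ($D{\left(x,N \right)} = \left(N + x\right) + 15 = 15 + N + x$)
$M = \frac{10}{3}$ ($M = 3 + \frac{0 \cdot 2 + 1}{3} = 3 + \frac{0 + 1}{3} = 3 + \frac{1}{3} \cdot 1 = 3 + \frac{1}{3} = \frac{10}{3} \approx 3.3333$)
$n = \frac{1}{21}$ ($n = \frac{\frac{8}{3} - 3}{-3 - 4} = - \frac{1}{3 \left(-7\right)} = \left(- \frac{1}{3}\right) \left(- \frac{1}{7}\right) = \frac{1}{21} \approx 0.047619$)
$L{\left(W \right)} = \frac{4}{21}$ ($L{\left(W \right)} = 4 \cdot \frac{1}{21} = \frac{4}{21}$)
$L{\left(M \right)} D{\left(13,5 \right)} = \frac{4 \left(15 + 5 + 13\right)}{21} = \frac{4}{21} \cdot 33 = \frac{44}{7}$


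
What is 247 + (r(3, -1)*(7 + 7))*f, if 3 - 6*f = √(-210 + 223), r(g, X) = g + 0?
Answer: 268 - 7*√13 ≈ 242.76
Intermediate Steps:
r(g, X) = g
f = ½ - √13/6 (f = ½ - √(-210 + 223)/6 = ½ - √13/6 ≈ -0.10093)
247 + (r(3, -1)*(7 + 7))*f = 247 + (3*(7 + 7))*(½ - √13/6) = 247 + (3*14)*(½ - √13/6) = 247 + 42*(½ - √13/6) = 247 + (21 - 7*√13) = 268 - 7*√13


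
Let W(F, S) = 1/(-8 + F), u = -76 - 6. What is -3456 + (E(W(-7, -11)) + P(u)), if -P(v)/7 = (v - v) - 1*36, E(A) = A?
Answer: -48061/15 ≈ -3204.1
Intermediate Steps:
u = -82
P(v) = 252 (P(v) = -7*((v - v) - 1*36) = -7*(0 - 36) = -7*(-36) = 252)
-3456 + (E(W(-7, -11)) + P(u)) = -3456 + (1/(-8 - 7) + 252) = -3456 + (1/(-15) + 252) = -3456 + (-1/15 + 252) = -3456 + 3779/15 = -48061/15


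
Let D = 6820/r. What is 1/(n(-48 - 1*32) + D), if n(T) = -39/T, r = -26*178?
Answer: -92560/91277 ≈ -1.0141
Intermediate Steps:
r = -4628
D = -1705/1157 (D = 6820/(-4628) = 6820*(-1/4628) = -1705/1157 ≈ -1.4736)
1/(n(-48 - 1*32) + D) = 1/(-39/(-48 - 1*32) - 1705/1157) = 1/(-39/(-48 - 32) - 1705/1157) = 1/(-39/(-80) - 1705/1157) = 1/(-39*(-1/80) - 1705/1157) = 1/(39/80 - 1705/1157) = 1/(-91277/92560) = -92560/91277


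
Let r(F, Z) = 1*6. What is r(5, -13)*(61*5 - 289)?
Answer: 96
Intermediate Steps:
r(F, Z) = 6
r(5, -13)*(61*5 - 289) = 6*(61*5 - 289) = 6*(305 - 289) = 6*16 = 96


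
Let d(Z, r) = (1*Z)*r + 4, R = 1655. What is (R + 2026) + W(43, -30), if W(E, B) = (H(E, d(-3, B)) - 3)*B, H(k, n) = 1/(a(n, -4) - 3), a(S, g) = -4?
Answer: 26427/7 ≈ 3775.3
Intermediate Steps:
d(Z, r) = 4 + Z*r (d(Z, r) = Z*r + 4 = 4 + Z*r)
H(k, n) = -⅐ (H(k, n) = 1/(-4 - 3) = 1/(-7) = -⅐)
W(E, B) = -22*B/7 (W(E, B) = (-⅐ - 3)*B = -22*B/7)
(R + 2026) + W(43, -30) = (1655 + 2026) - 22/7*(-30) = 3681 + 660/7 = 26427/7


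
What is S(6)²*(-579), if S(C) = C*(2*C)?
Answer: -3001536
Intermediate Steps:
S(C) = 2*C²
S(6)²*(-579) = (2*6²)²*(-579) = (2*36)²*(-579) = 72²*(-579) = 5184*(-579) = -3001536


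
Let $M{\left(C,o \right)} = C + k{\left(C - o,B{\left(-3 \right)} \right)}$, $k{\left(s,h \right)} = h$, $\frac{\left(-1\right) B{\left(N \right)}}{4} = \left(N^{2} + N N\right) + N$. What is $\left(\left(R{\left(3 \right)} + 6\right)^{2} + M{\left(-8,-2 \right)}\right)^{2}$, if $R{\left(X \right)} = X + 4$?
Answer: $10201$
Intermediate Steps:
$R{\left(X \right)} = 4 + X$
$B{\left(N \right)} = - 8 N^{2} - 4 N$ ($B{\left(N \right)} = - 4 \left(\left(N^{2} + N N\right) + N\right) = - 4 \left(\left(N^{2} + N^{2}\right) + N\right) = - 4 \left(2 N^{2} + N\right) = - 4 \left(N + 2 N^{2}\right) = - 8 N^{2} - 4 N$)
$M{\left(C,o \right)} = -60 + C$ ($M{\left(C,o \right)} = C - - 12 \left(1 + 2 \left(-3\right)\right) = C - - 12 \left(1 - 6\right) = C - \left(-12\right) \left(-5\right) = C - 60 = -60 + C$)
$\left(\left(R{\left(3 \right)} + 6\right)^{2} + M{\left(-8,-2 \right)}\right)^{2} = \left(\left(\left(4 + 3\right) + 6\right)^{2} - 68\right)^{2} = \left(\left(7 + 6\right)^{2} - 68\right)^{2} = \left(13^{2} - 68\right)^{2} = \left(169 - 68\right)^{2} = 101^{2} = 10201$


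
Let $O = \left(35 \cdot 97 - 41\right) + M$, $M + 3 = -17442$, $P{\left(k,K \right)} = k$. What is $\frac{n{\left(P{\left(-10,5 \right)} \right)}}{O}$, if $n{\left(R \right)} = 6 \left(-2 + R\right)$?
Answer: $\frac{24}{4697} \approx 0.0051096$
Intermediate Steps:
$M = -17445$ ($M = -3 - 17442 = -17445$)
$n{\left(R \right)} = -12 + 6 R$
$O = -14091$ ($O = \left(35 \cdot 97 - 41\right) - 17445 = \left(3395 - 41\right) - 17445 = 3354 - 17445 = -14091$)
$\frac{n{\left(P{\left(-10,5 \right)} \right)}}{O} = \frac{-12 + 6 \left(-10\right)}{-14091} = \left(-12 - 60\right) \left(- \frac{1}{14091}\right) = \left(-72\right) \left(- \frac{1}{14091}\right) = \frac{24}{4697}$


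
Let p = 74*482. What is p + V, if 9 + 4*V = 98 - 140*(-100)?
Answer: 156761/4 ≈ 39190.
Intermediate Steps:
p = 35668
V = 14089/4 (V = -9/4 + (98 - 140*(-100))/4 = -9/4 + (98 + 14000)/4 = -9/4 + (¼)*14098 = -9/4 + 7049/2 = 14089/4 ≈ 3522.3)
p + V = 35668 + 14089/4 = 156761/4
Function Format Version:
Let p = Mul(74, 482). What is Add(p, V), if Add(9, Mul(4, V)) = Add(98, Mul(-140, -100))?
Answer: Rational(156761, 4) ≈ 39190.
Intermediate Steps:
p = 35668
V = Rational(14089, 4) (V = Add(Rational(-9, 4), Mul(Rational(1, 4), Add(98, Mul(-140, -100)))) = Add(Rational(-9, 4), Mul(Rational(1, 4), Add(98, 14000))) = Add(Rational(-9, 4), Mul(Rational(1, 4), 14098)) = Add(Rational(-9, 4), Rational(7049, 2)) = Rational(14089, 4) ≈ 3522.3)
Add(p, V) = Add(35668, Rational(14089, 4)) = Rational(156761, 4)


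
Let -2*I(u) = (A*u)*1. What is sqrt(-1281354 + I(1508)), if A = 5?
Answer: 2*I*sqrt(321281) ≈ 1133.6*I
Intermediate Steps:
I(u) = -5*u/2
sqrt(-1281354 + I(1508)) = sqrt(-1281354 - 5/2*1508) = sqrt(-1281354 - 3770) = sqrt(-1285124) = 2*I*sqrt(321281)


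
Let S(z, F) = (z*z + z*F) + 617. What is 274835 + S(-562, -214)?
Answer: 711564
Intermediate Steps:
S(z, F) = 617 + z**2 + F*z (S(z, F) = (z**2 + F*z) + 617 = 617 + z**2 + F*z)
274835 + S(-562, -214) = 274835 + (617 + (-562)**2 - 214*(-562)) = 274835 + (617 + 315844 + 120268) = 274835 + 436729 = 711564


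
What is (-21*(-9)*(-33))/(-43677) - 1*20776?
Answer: -100825235/4853 ≈ -20776.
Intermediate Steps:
(-21*(-9)*(-33))/(-43677) - 1*20776 = (189*(-33))*(-1/43677) - 20776 = -6237*(-1/43677) - 20776 = 693/4853 - 20776 = -100825235/4853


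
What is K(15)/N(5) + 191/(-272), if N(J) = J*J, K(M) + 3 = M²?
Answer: 55609/6800 ≈ 8.1778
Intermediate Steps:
K(M) = -3 + M²
N(J) = J²
K(15)/N(5) + 191/(-272) = (-3 + 15²)/(5²) + 191/(-272) = (-3 + 225)/25 + 191*(-1/272) = 222*(1/25) - 191/272 = 222/25 - 191/272 = 55609/6800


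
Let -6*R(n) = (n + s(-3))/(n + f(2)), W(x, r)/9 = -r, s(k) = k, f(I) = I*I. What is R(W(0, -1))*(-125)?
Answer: 125/13 ≈ 9.6154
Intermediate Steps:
f(I) = I²
W(x, r) = -9*r (W(x, r) = 9*(-r) = -9*r)
R(n) = -(-3 + n)/(6*(4 + n)) (R(n) = -(n - 3)/(6*(n + 2²)) = -(-3 + n)/(6*(n + 4)) = -(-3 + n)/(6*(4 + n)))
R(W(0, -1))*(-125) = ((3 - (-9)*(-1))/(6*(4 - 9*(-1))))*(-125) = ((3 - 1*9)/(6*(4 + 9)))*(-125) = ((⅙)*(3 - 9)/13)*(-125) = ((⅙)*(1/13)*(-6))*(-125) = -1/13*(-125) = 125/13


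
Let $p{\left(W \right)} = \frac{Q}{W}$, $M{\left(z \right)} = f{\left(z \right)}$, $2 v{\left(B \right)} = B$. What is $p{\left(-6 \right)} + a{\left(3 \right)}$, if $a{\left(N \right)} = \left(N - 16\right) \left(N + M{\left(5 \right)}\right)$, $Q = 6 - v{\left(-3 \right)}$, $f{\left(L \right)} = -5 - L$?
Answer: $\frac{359}{4} \approx 89.75$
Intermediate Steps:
$v{\left(B \right)} = \frac{B}{2}$
$M{\left(z \right)} = -5 - z$
$Q = \frac{15}{2}$ ($Q = 6 - \frac{1}{2} \left(-3\right) = 6 - - \frac{3}{2} = 6 + \frac{3}{2} = \frac{15}{2} \approx 7.5$)
$p{\left(W \right)} = \frac{15}{2 W}$
$a{\left(N \right)} = \left(-16 + N\right) \left(-10 + N\right)$ ($a{\left(N \right)} = \left(N - 16\right) \left(N - 10\right) = \left(-16 + N\right) \left(N - 10\right) = \left(-16 + N\right) \left(-10 + N\right)$)
$p{\left(-6 \right)} + a{\left(3 \right)} = \frac{15}{2 \left(-6\right)} + \left(160 + 3^{2} - 78\right) = \frac{15}{2} \left(- \frac{1}{6}\right) + \left(160 + 9 - 78\right) = - \frac{5}{4} + 91 = \frac{359}{4}$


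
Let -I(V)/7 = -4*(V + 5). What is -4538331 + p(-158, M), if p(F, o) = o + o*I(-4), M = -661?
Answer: -4557500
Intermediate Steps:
I(V) = 140 + 28*V (I(V) = -(-28)*(V + 5) = -(-28)*(5 + V) = -7*(-20 - 4*V) = 140 + 28*V)
p(F, o) = 29*o (p(F, o) = o + o*(140 + 28*(-4)) = o + o*(140 - 112) = o + o*28 = o + 28*o = 29*o)
-4538331 + p(-158, M) = -4538331 + 29*(-661) = -4538331 - 19169 = -4557500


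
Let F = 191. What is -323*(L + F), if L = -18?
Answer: -55879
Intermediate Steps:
-323*(L + F) = -323*(-18 + 191) = -323*173 = -55879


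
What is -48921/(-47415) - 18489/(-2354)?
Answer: 330605323/37204970 ≈ 8.8860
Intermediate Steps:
-48921/(-47415) - 18489/(-2354) = -48921*(-1/47415) - 18489*(-1/2354) = 16307/15805 + 18489/2354 = 330605323/37204970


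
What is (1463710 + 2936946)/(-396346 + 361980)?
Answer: -2200328/17183 ≈ -128.05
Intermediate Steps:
(1463710 + 2936946)/(-396346 + 361980) = 4400656/(-34366) = 4400656*(-1/34366) = -2200328/17183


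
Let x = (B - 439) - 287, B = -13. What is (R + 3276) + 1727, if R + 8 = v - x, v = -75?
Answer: 5659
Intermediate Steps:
x = -739 (x = (-13 - 439) - 287 = -452 - 287 = -739)
R = 656 (R = -8 + (-75 - 1*(-739)) = -8 + (-75 + 739) = -8 + 664 = 656)
(R + 3276) + 1727 = (656 + 3276) + 1727 = 3932 + 1727 = 5659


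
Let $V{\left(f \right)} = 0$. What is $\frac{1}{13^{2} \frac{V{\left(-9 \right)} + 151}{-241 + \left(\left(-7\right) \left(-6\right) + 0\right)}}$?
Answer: $- \frac{199}{25519} \approx -0.0077981$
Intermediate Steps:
$\frac{1}{13^{2} \frac{V{\left(-9 \right)} + 151}{-241 + \left(\left(-7\right) \left(-6\right) + 0\right)}} = \frac{1}{13^{2} \frac{0 + 151}{-241 + \left(\left(-7\right) \left(-6\right) + 0\right)}} = \frac{1}{169 \frac{151}{-241 + \left(42 + 0\right)}} = \frac{1}{169 \frac{151}{-241 + 42}} = \frac{1}{169 \frac{151}{-199}} = \frac{1}{169 \cdot 151 \left(- \frac{1}{199}\right)} = \frac{1}{169 \left(- \frac{151}{199}\right)} = \frac{1}{- \frac{25519}{199}} = - \frac{199}{25519}$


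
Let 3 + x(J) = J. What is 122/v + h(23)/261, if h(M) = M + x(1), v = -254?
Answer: -4418/11049 ≈ -0.39986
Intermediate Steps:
x(J) = -3 + J
h(M) = -2 + M (h(M) = M + (-3 + 1) = M - 2 = -2 + M)
122/v + h(23)/261 = 122/(-254) + (-2 + 23)/261 = 122*(-1/254) + 21*(1/261) = -61/127 + 7/87 = -4418/11049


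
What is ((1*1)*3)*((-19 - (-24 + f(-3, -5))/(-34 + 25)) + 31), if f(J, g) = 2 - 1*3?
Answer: 83/3 ≈ 27.667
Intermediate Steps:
f(J, g) = -1 (f(J, g) = 2 - 3 = -1)
((1*1)*3)*((-19 - (-24 + f(-3, -5))/(-34 + 25)) + 31) = ((1*1)*3)*((-19 - (-24 - 1)/(-34 + 25)) + 31) = (1*3)*((-19 - (-25)/(-9)) + 31) = 3*((-19 - (-25)*(-1)/9) + 31) = 3*((-19 - 1*25/9) + 31) = 3*((-19 - 25/9) + 31) = 3*(-196/9 + 31) = 3*(83/9) = 83/3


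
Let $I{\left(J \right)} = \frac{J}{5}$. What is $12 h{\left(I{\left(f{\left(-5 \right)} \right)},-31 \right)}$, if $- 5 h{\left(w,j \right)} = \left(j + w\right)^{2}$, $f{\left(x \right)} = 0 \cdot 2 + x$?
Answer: $- \frac{12288}{5} \approx -2457.6$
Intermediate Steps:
$f{\left(x \right)} = x$ ($f{\left(x \right)} = 0 + x = x$)
$I{\left(J \right)} = \frac{J}{5}$ ($I{\left(J \right)} = J \frac{1}{5} = \frac{J}{5}$)
$h{\left(w,j \right)} = - \frac{\left(j + w\right)^{2}}{5}$
$12 h{\left(I{\left(f{\left(-5 \right)} \right)},-31 \right)} = 12 \left(- \frac{\left(-31 + \frac{1}{5} \left(-5\right)\right)^{2}}{5}\right) = 12 \left(- \frac{\left(-31 - 1\right)^{2}}{5}\right) = 12 \left(- \frac{\left(-32\right)^{2}}{5}\right) = 12 \left(\left(- \frac{1}{5}\right) 1024\right) = 12 \left(- \frac{1024}{5}\right) = - \frac{12288}{5}$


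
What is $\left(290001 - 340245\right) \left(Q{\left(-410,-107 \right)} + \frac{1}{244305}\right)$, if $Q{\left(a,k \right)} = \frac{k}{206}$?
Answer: $\frac{218899952446}{8387805} \approx 26097.0$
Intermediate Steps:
$Q{\left(a,k \right)} = \frac{k}{206}$ ($Q{\left(a,k \right)} = k \frac{1}{206} = \frac{k}{206}$)
$\left(290001 - 340245\right) \left(Q{\left(-410,-107 \right)} + \frac{1}{244305}\right) = \left(290001 - 340245\right) \left(\frac{1}{206} \left(-107\right) + \frac{1}{244305}\right) = - 50244 \left(- \frac{107}{206} + \frac{1}{244305}\right) = \left(-50244\right) \left(- \frac{26140429}{50326830}\right) = \frac{218899952446}{8387805}$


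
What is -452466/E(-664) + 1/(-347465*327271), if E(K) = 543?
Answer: -17150756611458511/20582454460715 ≈ -833.27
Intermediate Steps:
-452466/E(-664) + 1/(-347465*327271) = -452466/543 + 1/(-347465*327271) = -452466*1/543 - 1/347465*1/327271 = -150822/181 - 1/113715218015 = -17150756611458511/20582454460715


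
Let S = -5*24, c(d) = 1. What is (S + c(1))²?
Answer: 14161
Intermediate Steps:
S = -120
(S + c(1))² = (-120 + 1)² = (-119)² = 14161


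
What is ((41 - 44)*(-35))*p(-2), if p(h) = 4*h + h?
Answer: -1050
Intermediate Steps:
p(h) = 5*h
((41 - 44)*(-35))*p(-2) = ((41 - 44)*(-35))*(5*(-2)) = -3*(-35)*(-10) = 105*(-10) = -1050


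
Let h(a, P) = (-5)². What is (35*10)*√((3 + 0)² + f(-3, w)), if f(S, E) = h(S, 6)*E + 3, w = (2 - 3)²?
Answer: 350*√37 ≈ 2129.0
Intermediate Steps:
h(a, P) = 25
w = 1 (w = (-1)² = 1)
f(S, E) = 3 + 25*E (f(S, E) = 25*E + 3 = 3 + 25*E)
(35*10)*√((3 + 0)² + f(-3, w)) = (35*10)*√((3 + 0)² + (3 + 25*1)) = 350*√(3² + (3 + 25)) = 350*√(9 + 28) = 350*√37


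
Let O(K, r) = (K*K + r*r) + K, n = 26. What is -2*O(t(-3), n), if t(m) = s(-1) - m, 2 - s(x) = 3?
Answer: -1364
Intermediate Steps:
s(x) = -1 (s(x) = 2 - 1*3 = 2 - 3 = -1)
t(m) = -1 - m
O(K, r) = K + K² + r² (O(K, r) = (K² + r²) + K = K + K² + r²)
-2*O(t(-3), n) = -2*((-1 - 1*(-3)) + (-1 - 1*(-3))² + 26²) = -2*((-1 + 3) + (-1 + 3)² + 676) = -2*(2 + 2² + 676) = -2*(2 + 4 + 676) = -2*682 = -1364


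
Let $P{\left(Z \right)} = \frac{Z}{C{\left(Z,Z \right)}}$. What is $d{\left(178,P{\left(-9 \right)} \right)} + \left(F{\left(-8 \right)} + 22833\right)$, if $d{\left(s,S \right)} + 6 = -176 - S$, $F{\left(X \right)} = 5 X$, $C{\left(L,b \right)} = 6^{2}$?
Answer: $\frac{90445}{4} \approx 22611.0$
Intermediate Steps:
$C{\left(L,b \right)} = 36$
$P{\left(Z \right)} = \frac{Z}{36}$
$d{\left(s,S \right)} = -182 - S$ ($d{\left(s,S \right)} = -6 - \left(176 + S\right) = -182 - S$)
$d{\left(178,P{\left(-9 \right)} \right)} + \left(F{\left(-8 \right)} + 22833\right) = \left(-182 - \frac{1}{36} \left(-9\right)\right) + \left(5 \left(-8\right) + 22833\right) = \left(-182 - - \frac{1}{4}\right) + \left(-40 + 22833\right) = \left(-182 + \frac{1}{4}\right) + 22793 = - \frac{727}{4} + 22793 = \frac{90445}{4}$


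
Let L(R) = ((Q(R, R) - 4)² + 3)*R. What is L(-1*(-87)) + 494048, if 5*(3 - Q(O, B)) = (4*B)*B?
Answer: 79786047332/25 ≈ 3.1914e+9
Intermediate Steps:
Q(O, B) = 3 - 4*B²/5 (Q(O, B) = 3 - 4*B*B/5 = 3 - 4*B²/5)
L(R) = R*(3 + (-1 - 4*R²/5)²) (L(R) = (((3 - 4*R²/5) - 4)² + 3)*R = ((-1 - 4*R²/5)² + 3)*R = (3 + (-1 - 4*R²/5)²)*R = R*(3 + (-1 - 4*R²/5)²))
L(-1*(-87)) + 494048 = (-1*(-87))*(75 + (5 + 4*(-1*(-87))²)²)/25 + 494048 = (1/25)*87*(75 + (5 + 4*87²)²) + 494048 = (1/25)*87*(75 + (5 + 4*7569)²) + 494048 = (1/25)*87*(75 + (5 + 30276)²) + 494048 = (1/25)*87*(75 + 30281²) + 494048 = (1/25)*87*(75 + 916938961) + 494048 = (1/25)*87*916939036 + 494048 = 79773696132/25 + 494048 = 79786047332/25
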